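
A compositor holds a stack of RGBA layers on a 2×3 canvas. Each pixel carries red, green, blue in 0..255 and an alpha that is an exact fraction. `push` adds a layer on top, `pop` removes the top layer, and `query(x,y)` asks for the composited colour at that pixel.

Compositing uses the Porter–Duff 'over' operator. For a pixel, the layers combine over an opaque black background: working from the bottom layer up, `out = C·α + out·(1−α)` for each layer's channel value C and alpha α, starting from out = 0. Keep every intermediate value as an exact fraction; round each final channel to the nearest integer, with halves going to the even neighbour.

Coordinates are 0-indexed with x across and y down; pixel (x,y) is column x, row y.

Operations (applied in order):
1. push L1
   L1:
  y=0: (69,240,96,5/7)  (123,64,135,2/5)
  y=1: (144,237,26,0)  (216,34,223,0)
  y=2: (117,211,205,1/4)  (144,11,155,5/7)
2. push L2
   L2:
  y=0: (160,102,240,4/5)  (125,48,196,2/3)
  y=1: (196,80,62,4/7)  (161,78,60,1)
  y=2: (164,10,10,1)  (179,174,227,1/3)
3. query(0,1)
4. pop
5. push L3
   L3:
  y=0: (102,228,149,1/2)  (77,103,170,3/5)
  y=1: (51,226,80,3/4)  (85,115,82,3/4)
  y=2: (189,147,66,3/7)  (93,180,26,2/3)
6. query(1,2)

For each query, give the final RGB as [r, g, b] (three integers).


query (0,1) [L1,L2] — begin 0,0,0
L1 α=0: [0, 0, 0]
L2 α=4/7: [112, 320/7, 248/7]
rounded: [112, 46, 35]

at x=1,y=2 over L1,L3:
+L1 (α=5/7) → [720/7, 55/7, 775/7]
+L3 (α=2/3) → [674/7, 2575/21, 1139/21]
→ [96, 123, 54]


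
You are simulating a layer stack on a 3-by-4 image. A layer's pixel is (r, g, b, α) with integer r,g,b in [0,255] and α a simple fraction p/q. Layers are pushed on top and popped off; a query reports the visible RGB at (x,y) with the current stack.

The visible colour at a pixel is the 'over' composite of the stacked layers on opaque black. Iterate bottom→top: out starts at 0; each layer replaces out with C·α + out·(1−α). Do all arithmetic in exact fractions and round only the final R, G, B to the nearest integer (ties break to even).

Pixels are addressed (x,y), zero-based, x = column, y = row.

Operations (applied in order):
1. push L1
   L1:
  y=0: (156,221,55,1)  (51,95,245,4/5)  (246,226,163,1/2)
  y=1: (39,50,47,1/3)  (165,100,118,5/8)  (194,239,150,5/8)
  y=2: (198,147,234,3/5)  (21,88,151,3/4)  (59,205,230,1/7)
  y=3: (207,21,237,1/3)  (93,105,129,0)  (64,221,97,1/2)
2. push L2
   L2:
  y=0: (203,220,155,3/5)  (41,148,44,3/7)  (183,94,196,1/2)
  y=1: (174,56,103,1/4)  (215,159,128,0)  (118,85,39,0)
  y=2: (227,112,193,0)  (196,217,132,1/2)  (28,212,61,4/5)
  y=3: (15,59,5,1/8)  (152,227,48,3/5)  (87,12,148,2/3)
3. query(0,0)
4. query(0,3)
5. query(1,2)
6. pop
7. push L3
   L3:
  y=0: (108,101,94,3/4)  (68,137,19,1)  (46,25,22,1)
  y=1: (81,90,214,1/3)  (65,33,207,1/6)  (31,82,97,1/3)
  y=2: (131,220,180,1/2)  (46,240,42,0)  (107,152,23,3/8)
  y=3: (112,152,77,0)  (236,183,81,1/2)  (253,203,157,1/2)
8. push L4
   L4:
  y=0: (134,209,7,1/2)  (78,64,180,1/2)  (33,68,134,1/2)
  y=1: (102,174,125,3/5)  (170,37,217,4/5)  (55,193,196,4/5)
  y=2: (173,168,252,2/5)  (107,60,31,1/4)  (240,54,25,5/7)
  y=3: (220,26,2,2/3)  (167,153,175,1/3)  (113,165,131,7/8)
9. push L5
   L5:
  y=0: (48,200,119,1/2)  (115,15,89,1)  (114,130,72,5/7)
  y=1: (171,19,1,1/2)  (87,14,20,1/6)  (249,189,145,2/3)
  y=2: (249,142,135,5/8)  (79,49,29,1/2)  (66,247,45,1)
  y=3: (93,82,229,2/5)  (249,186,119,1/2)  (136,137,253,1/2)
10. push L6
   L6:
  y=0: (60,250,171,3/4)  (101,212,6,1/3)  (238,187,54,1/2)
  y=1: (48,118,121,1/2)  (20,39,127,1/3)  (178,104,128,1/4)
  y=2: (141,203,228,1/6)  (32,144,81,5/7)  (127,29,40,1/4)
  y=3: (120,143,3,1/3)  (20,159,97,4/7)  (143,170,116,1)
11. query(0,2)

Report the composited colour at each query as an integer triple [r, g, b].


query (0,0) [L1,L2] — begin 0,0,0
after L1 α=1: [156, 221, 55]
after L2 α=3/5: [921/5, 1102/5, 115]
rounded: [184, 220, 115]

(0,3) stack=L1,L2; from [0,0,0]:
+L1 (α=1/3) → [69, 7, 79]
+L2 (α=1/8) → [249/4, 27/2, 279/4]
→ [62, 14, 70]

query (1,2) [L1,L2] — begin 0,0,0
after L1 α=3/4: [63/4, 66, 453/4]
after L2 α=1/2: [847/8, 283/2, 981/8]
= [106, 142, 123]

at x=0,y=2 over L1,L3,L4,L5,L6:
+L1 (α=3/5) → [594/5, 441/5, 702/5]
+L3 (α=1/2) → [1249/10, 1541/10, 801/5]
+L4 (α=2/5) → [7207/50, 7983/50, 4923/25]
+L5 (α=5/8) → [83871/400, 59449/400, 7911/50]
+L6 (α=1/6) → [31717/160, 75689/480, 3397/20]
→ [198, 158, 170]


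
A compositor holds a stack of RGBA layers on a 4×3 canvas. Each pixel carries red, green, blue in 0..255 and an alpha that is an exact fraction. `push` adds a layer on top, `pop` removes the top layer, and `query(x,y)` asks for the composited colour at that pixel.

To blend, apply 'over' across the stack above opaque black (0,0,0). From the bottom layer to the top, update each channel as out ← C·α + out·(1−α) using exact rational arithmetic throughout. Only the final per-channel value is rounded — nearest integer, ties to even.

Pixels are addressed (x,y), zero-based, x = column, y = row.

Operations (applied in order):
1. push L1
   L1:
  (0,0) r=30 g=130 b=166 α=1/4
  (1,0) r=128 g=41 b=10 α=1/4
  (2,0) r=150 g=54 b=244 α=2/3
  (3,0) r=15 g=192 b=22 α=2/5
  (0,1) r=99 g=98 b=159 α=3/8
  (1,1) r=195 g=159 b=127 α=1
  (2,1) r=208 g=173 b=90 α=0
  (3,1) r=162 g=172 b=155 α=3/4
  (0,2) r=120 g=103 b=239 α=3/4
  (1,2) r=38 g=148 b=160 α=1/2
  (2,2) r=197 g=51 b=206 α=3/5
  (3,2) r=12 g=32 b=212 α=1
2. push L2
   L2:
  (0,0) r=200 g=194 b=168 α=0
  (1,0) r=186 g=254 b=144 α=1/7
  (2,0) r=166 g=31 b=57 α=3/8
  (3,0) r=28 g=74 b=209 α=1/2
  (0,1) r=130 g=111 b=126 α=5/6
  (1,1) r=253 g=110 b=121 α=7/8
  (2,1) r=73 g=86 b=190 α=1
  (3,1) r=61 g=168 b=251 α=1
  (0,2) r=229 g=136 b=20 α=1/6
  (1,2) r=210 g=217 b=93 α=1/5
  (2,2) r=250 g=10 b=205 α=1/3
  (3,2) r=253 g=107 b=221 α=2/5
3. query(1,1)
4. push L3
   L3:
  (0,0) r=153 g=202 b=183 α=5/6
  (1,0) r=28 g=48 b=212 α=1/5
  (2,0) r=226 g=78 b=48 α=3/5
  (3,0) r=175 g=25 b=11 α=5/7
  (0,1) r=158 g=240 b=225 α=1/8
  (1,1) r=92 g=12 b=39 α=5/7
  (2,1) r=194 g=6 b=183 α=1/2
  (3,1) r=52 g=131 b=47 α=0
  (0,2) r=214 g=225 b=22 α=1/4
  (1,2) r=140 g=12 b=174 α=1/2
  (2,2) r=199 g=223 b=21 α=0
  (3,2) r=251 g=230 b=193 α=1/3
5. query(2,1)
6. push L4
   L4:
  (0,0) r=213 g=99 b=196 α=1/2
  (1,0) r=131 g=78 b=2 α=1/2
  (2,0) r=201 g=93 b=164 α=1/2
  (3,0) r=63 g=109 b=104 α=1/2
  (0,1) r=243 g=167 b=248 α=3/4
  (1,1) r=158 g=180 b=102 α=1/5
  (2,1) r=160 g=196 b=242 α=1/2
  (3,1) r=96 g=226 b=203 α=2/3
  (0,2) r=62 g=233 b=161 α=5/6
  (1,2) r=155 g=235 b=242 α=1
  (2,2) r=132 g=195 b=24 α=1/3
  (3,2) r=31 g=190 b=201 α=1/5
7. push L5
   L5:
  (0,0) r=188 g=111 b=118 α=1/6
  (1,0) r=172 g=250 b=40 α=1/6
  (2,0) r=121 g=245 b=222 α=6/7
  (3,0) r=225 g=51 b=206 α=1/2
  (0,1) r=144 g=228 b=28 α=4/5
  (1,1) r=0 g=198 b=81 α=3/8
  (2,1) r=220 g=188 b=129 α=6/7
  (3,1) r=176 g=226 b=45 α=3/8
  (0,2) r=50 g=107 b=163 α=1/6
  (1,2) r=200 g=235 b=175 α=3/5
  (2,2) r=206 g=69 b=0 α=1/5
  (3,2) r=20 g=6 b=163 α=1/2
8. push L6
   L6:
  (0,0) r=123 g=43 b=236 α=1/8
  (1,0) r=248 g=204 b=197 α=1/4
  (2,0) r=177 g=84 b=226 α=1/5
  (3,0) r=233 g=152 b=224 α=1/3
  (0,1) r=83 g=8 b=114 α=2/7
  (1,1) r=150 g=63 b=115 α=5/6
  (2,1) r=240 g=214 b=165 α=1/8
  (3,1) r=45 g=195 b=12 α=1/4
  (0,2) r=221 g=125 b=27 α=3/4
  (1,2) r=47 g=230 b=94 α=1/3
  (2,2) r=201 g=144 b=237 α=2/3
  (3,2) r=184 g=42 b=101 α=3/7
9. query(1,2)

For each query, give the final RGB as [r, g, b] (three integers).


query (1,1) [L1,L2] — begin 0,0,0
after L1 α=1: [195, 159, 127]
after L2 α=7/8: [983/4, 929/8, 487/4]
= [246, 116, 122]

(2,1) stack=L1,L2,L3; from [0,0,0]:
L1 α=0: [0, 0, 0]
L2 α=1: [73, 86, 190]
L3 α=1/2: [267/2, 46, 373/2]
= [134, 46, 186]

at x=1,y=2 over L1,L2,L3,L4,L5,L6:
after L1 α=1/2: [19, 74, 80]
after L2 α=1/5: [286/5, 513/5, 413/5]
after L3 α=1/2: [493/5, 573/10, 1283/10]
after L4 α=1: [155, 235, 242]
after L5 α=3/5: [182, 235, 1009/5]
after L6 α=1/3: [137, 700/3, 2488/15]
rounded: [137, 233, 166]


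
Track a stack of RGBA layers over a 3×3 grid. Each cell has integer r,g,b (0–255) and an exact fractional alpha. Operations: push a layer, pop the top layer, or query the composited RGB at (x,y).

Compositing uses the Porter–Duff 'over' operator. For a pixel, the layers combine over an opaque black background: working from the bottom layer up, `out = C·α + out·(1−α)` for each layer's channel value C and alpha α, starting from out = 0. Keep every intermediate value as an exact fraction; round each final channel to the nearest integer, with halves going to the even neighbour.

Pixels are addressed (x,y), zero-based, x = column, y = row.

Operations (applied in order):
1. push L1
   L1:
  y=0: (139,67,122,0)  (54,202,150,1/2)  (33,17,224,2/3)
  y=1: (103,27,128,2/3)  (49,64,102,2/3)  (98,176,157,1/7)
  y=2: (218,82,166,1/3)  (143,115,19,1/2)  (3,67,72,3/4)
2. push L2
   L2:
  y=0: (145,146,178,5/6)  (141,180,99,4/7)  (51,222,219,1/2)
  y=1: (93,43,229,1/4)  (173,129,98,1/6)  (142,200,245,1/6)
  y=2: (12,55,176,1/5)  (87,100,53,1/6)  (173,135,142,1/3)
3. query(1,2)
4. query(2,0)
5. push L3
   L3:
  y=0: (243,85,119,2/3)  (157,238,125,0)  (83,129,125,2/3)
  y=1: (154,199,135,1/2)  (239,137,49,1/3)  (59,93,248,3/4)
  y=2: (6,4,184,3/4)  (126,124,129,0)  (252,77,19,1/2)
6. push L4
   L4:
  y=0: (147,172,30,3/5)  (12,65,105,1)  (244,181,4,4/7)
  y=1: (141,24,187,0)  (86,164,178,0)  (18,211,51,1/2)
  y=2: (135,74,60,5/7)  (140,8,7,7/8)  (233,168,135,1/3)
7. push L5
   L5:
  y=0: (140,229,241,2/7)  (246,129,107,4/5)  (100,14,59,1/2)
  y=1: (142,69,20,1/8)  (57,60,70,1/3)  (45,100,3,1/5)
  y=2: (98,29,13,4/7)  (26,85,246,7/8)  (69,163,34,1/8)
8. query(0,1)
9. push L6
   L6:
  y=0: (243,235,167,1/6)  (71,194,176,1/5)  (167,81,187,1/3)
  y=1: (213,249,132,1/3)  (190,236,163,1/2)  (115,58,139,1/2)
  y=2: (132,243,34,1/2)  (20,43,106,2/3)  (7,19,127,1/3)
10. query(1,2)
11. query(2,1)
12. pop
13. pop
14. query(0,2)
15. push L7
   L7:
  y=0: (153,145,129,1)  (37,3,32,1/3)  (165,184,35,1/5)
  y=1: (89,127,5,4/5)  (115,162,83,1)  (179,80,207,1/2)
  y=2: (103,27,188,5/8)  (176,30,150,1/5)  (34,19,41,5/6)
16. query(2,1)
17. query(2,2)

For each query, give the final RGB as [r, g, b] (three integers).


query (1,2) [L1,L2] — begin 0,0,0
after L1 α=1/2: [143/2, 115/2, 19/2]
after L2 α=1/6: [889/12, 775/12, 67/4]
rounded: [74, 65, 17]

at x=2,y=0 over L1,L2:
L1 α=2/3: [22, 34/3, 448/3]
L2 α=1/2: [73/2, 350/3, 1105/6]
= [36, 117, 184]

query (0,1) [L1,L2,L3,L4,L5] — begin 0,0,0
+L1 (α=2/3) → [206/3, 18, 256/3]
+L2 (α=1/4) → [299/4, 97/4, 485/4]
+L3 (α=1/2) → [915/8, 893/8, 1025/8]
+L4 (α=0) → [915/8, 893/8, 1025/8]
+L5 (α=1/8) → [7541/64, 6803/64, 7335/64]
→ [118, 106, 115]

(1,2) stack=L1,L2,L3,L4,L5,L6; from [0,0,0]:
L1 α=1/2: [143/2, 115/2, 19/2]
L2 α=1/6: [889/12, 775/12, 67/4]
L3 α=0: [889/12, 775/12, 67/4]
L4 α=7/8: [12649/96, 1447/96, 263/32]
L5 α=7/8: [30121/768, 58567/768, 55367/256]
L6 α=2/3: [60841/2304, 124615/2304, 109639/768]
→ [26, 54, 143]

query (2,1) [L1,L2,L3,L4,L5,L6] — begin 0,0,0
after L1 α=1/7: [14, 176/7, 157/7]
after L2 α=1/6: [106/3, 380/7, 1250/21]
after L3 α=3/4: [637/12, 2333/28, 8437/42]
after L4 α=1/2: [853/24, 8241/56, 10579/84]
after L5 α=1/5: [1123/30, 9641/70, 10642/105]
after L6 α=1/2: [4573/60, 13701/140, 25237/210]
rounded: [76, 98, 120]

query (0,2) [L1,L2,L3,L4] — begin 0,0,0
+L1 (α=1/3) → [218/3, 82/3, 166/3]
+L2 (α=1/5) → [908/15, 493/15, 1192/15]
+L3 (α=3/4) → [589/30, 673/60, 2368/15]
+L4 (α=5/7) → [10714/105, 11773/210, 9236/105]
rounded: [102, 56, 88]

at x=2,y=1 over L1,L2,L3,L4,L7:
+L1 (α=1/7) → [14, 176/7, 157/7]
+L2 (α=1/6) → [106/3, 380/7, 1250/21]
+L3 (α=3/4) → [637/12, 2333/28, 8437/42]
+L4 (α=1/2) → [853/24, 8241/56, 10579/84]
+L7 (α=1/2) → [5149/48, 12721/112, 27967/168]
rounded: [107, 114, 166]

at x=2,y=2 over L1,L2,L3,L4,L7:
after L1 α=3/4: [9/4, 201/4, 54]
after L2 α=1/3: [355/6, 157/2, 250/3]
after L3 α=1/2: [1867/12, 311/4, 307/6]
after L4 α=1/3: [3265/18, 647/6, 712/9]
after L7 α=5/6: [6325/108, 1217/36, 2557/54]
= [59, 34, 47]


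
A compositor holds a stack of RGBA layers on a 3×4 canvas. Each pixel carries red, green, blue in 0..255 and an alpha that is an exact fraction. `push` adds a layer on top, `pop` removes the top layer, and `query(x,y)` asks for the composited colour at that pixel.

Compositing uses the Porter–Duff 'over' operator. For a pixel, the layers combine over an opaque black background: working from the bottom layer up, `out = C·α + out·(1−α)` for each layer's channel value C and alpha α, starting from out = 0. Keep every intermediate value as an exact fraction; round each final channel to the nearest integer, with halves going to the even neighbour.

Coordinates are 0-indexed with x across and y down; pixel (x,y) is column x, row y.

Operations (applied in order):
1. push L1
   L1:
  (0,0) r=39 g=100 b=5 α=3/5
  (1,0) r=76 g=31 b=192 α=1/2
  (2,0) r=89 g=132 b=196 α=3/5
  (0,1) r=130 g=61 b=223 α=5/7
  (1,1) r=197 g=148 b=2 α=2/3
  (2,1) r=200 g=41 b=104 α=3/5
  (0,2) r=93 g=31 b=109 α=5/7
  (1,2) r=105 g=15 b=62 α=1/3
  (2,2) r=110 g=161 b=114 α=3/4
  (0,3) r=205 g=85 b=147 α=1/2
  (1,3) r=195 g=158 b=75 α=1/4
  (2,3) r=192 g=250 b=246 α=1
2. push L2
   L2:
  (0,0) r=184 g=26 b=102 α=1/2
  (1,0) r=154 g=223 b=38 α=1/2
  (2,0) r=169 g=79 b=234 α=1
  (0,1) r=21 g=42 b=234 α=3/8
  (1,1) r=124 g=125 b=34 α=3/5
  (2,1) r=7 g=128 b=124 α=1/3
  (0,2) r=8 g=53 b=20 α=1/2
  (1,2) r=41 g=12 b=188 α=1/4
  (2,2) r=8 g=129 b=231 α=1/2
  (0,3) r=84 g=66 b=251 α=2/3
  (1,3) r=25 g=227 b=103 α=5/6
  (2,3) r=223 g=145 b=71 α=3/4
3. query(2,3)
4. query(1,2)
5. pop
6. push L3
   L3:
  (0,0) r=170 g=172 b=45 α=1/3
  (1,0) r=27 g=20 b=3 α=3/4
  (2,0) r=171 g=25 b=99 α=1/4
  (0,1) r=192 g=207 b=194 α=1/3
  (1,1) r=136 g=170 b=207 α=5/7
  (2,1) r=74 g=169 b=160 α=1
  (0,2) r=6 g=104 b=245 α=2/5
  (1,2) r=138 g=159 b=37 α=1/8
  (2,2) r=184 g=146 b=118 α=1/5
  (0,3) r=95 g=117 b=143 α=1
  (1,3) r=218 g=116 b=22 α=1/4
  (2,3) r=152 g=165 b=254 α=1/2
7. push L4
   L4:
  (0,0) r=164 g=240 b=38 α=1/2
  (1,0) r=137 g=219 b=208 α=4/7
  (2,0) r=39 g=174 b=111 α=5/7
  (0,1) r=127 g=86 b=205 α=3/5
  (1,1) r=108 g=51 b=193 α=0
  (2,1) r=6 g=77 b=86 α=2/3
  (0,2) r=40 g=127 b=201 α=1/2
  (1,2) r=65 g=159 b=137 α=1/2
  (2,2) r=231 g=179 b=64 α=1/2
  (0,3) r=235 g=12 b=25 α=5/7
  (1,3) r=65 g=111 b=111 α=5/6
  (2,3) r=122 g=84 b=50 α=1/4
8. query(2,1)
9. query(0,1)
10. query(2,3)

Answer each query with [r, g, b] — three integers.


query (2,3) [L1,L2] — begin 0,0,0
after L1 α=1: [192, 250, 246]
after L2 α=3/4: [861/4, 685/4, 459/4]
→ [215, 171, 115]

query (1,2) [L1,L2] — begin 0,0,0
L1 α=1/3: [35, 5, 62/3]
L2 α=1/4: [73/2, 27/4, 125/2]
→ [36, 7, 62]

query (2,1) [L1,L3,L4] — begin 0,0,0
L1 α=3/5: [120, 123/5, 312/5]
L3 α=1: [74, 169, 160]
L4 α=2/3: [86/3, 323/3, 332/3]
rounded: [29, 108, 111]

(0,1) stack=L1,L3,L4; from [0,0,0]:
L1 α=5/7: [650/7, 305/7, 1115/7]
L3 α=1/3: [2644/21, 2059/21, 1196/7]
L4 α=3/5: [13289/105, 9536/105, 6697/35]
= [127, 91, 191]

query (2,3) [L1,L3,L4] — begin 0,0,0
L1 α=1: [192, 250, 246]
L3 α=1/2: [172, 415/2, 250]
L4 α=1/4: [319/2, 1413/8, 200]
rounded: [160, 177, 200]


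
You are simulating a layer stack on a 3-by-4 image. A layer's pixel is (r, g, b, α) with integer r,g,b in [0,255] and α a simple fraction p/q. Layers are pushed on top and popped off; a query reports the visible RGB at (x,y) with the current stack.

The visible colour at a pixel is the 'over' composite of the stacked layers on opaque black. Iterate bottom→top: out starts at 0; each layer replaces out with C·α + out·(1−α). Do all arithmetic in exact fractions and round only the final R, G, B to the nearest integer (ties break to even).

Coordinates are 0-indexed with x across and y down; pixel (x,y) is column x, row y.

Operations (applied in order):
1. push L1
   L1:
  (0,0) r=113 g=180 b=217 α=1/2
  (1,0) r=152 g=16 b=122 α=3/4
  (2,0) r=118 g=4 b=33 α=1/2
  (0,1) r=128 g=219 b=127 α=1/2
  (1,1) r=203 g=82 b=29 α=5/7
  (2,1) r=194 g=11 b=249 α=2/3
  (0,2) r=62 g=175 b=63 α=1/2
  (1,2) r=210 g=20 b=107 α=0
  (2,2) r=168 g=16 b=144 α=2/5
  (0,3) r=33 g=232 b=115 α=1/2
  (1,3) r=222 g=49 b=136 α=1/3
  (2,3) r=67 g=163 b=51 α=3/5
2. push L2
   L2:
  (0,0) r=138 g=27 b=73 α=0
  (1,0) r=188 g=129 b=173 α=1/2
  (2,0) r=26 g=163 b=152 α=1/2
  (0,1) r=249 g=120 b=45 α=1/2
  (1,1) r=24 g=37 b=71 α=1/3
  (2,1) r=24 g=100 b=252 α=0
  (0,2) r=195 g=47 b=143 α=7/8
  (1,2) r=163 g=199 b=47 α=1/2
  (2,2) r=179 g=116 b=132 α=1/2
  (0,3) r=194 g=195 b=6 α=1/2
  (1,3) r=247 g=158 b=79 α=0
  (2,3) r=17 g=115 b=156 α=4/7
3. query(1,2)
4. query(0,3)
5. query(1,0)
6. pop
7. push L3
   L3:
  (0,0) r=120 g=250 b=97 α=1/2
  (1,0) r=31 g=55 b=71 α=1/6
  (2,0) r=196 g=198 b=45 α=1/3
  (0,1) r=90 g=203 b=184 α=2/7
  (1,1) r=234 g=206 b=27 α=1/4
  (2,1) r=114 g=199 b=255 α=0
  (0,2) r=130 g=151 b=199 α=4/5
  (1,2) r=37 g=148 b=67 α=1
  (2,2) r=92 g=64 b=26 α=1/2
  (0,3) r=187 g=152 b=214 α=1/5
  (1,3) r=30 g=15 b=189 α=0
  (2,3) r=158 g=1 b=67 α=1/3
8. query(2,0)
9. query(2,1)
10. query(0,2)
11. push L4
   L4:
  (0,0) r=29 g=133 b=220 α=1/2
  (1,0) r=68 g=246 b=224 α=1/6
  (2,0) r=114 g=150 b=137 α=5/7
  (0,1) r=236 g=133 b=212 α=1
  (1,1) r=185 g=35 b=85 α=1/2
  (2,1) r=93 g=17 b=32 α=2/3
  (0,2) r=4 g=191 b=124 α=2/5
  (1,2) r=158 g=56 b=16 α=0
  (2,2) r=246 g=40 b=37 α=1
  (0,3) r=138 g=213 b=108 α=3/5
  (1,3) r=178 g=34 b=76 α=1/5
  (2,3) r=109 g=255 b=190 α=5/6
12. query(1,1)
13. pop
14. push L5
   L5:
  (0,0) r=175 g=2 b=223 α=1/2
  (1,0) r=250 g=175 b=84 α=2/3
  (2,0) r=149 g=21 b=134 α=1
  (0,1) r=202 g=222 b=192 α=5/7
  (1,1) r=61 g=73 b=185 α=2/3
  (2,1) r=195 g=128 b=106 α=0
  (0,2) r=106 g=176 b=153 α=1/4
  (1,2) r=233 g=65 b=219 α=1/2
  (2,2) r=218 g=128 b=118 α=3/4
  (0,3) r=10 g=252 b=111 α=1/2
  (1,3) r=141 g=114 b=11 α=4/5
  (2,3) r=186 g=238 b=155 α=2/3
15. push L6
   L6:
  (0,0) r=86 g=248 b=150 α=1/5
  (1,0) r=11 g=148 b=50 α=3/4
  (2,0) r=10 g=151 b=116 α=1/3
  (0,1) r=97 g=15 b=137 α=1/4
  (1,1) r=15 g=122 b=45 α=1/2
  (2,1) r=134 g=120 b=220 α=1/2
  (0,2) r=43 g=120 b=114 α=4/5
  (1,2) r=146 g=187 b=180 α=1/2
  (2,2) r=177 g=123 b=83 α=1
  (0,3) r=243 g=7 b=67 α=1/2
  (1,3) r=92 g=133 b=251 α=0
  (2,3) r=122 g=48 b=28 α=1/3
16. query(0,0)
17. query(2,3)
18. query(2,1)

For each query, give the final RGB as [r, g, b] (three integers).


query (1,2) [L1,L2] — begin 0,0,0
after L1 α=0: [0, 0, 0]
after L2 α=1/2: [163/2, 199/2, 47/2]
rounded: [82, 100, 24]

(0,3) stack=L1,L2; from [0,0,0]:
+L1 (α=1/2) → [33/2, 116, 115/2]
+L2 (α=1/2) → [421/4, 311/2, 127/4]
rounded: [105, 156, 32]

(1,0) stack=L1,L2; from [0,0,0]:
after L1 α=3/4: [114, 12, 183/2]
after L2 α=1/2: [151, 141/2, 529/4]
= [151, 70, 132]

at x=2,y=0 over L1,L3:
+L1 (α=1/2) → [59, 2, 33/2]
+L3 (α=1/3) → [314/3, 202/3, 26]
= [105, 67, 26]

at x=2,y=1 over L1,L3:
after L1 α=2/3: [388/3, 22/3, 166]
after L3 α=0: [388/3, 22/3, 166]
= [129, 7, 166]

(0,2) stack=L1,L3; from [0,0,0]:
+L1 (α=1/2) → [31, 175/2, 63/2]
+L3 (α=4/5) → [551/5, 1383/10, 331/2]
= [110, 138, 166]

at x=1,y=1 over L1,L3,L4:
after L1 α=5/7: [145, 410/7, 145/7]
after L3 α=1/4: [669/4, 668/7, 156/7]
after L4 α=1/2: [1409/8, 913/14, 751/14]
= [176, 65, 54]

at x=0,y=0 over L1,L3,L5,L6:
+L1 (α=1/2) → [113/2, 90, 217/2]
+L3 (α=1/2) → [353/4, 170, 411/4]
+L5 (α=1/2) → [1053/8, 86, 1303/8]
+L6 (α=1/5) → [245/2, 592/5, 1603/10]
rounded: [122, 118, 160]

(2,3) stack=L1,L3,L5,L6; from [0,0,0]:
L1 α=3/5: [201/5, 489/5, 153/5]
L3 α=1/3: [1192/15, 983/15, 641/15]
L5 α=2/3: [6772/45, 8123/45, 5291/45]
L6 α=1/3: [19034/135, 18406/135, 11842/135]
rounded: [141, 136, 88]

query (2,1) [L1,L3,L5,L6] — begin 0,0,0
L1 α=2/3: [388/3, 22/3, 166]
L3 α=0: [388/3, 22/3, 166]
L5 α=0: [388/3, 22/3, 166]
L6 α=1/2: [395/3, 191/3, 193]
rounded: [132, 64, 193]


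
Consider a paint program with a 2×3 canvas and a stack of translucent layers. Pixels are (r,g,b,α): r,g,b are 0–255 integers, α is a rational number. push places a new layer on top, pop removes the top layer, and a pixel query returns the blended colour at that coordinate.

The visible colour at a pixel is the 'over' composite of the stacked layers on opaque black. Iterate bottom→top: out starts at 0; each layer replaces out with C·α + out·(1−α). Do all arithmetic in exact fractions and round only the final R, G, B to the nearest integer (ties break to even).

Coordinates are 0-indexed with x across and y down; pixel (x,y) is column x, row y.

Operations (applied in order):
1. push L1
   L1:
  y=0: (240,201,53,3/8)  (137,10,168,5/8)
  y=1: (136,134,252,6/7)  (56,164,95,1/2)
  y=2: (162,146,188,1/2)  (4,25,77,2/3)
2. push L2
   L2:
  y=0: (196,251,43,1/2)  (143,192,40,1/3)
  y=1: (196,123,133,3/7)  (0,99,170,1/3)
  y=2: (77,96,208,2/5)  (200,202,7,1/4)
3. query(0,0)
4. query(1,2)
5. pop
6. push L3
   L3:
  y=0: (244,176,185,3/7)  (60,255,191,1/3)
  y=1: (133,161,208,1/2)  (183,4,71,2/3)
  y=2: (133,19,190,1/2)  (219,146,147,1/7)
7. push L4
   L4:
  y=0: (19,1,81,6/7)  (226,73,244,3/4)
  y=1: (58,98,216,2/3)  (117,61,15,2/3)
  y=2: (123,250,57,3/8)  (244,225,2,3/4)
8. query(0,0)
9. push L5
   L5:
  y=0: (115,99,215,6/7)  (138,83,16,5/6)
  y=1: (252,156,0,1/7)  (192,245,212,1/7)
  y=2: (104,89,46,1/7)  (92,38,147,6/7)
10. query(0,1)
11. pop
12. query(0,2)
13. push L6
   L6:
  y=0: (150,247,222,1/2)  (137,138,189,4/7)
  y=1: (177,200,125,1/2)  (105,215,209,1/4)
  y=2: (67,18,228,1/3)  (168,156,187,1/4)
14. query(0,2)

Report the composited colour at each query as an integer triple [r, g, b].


query (0,0) [L1,L2] — begin 0,0,0
after L1 α=3/8: [90, 603/8, 159/8]
after L2 α=1/2: [143, 2611/16, 503/16]
= [143, 163, 31]

(1,2) stack=L1,L2; from [0,0,0]:
L1 α=2/3: [8/3, 50/3, 154/3]
L2 α=1/4: [52, 63, 161/4]
rounded: [52, 63, 40]

(0,0) stack=L1,L3,L4; from [0,0,0]:
+L1 (α=3/8) → [90, 603/8, 159/8]
+L3 (α=3/7) → [156, 237/2, 1269/14]
+L4 (α=6/7) → [270/7, 249/14, 8073/98]
→ [39, 18, 82]

at x=0,y=1 over L1,L3,L4,L5:
+L1 (α=6/7) → [816/7, 804/7, 216]
+L3 (α=1/2) → [1747/14, 1931/14, 212]
+L4 (α=2/3) → [3371/42, 4675/42, 644/3]
+L5 (α=1/7) → [5135/49, 5767/49, 184]
= [105, 118, 184]

query (0,2) [L1,L3,L4] — begin 0,0,0
L1 α=1/2: [81, 73, 94]
L3 α=1/2: [107, 46, 142]
L4 α=3/8: [113, 245/2, 881/8]
rounded: [113, 122, 110]

query (0,2) [L1,L3,L4,L6] — begin 0,0,0
L1 α=1/2: [81, 73, 94]
L3 α=1/2: [107, 46, 142]
L4 α=3/8: [113, 245/2, 881/8]
L6 α=1/3: [293/3, 263/3, 1793/12]
= [98, 88, 149]


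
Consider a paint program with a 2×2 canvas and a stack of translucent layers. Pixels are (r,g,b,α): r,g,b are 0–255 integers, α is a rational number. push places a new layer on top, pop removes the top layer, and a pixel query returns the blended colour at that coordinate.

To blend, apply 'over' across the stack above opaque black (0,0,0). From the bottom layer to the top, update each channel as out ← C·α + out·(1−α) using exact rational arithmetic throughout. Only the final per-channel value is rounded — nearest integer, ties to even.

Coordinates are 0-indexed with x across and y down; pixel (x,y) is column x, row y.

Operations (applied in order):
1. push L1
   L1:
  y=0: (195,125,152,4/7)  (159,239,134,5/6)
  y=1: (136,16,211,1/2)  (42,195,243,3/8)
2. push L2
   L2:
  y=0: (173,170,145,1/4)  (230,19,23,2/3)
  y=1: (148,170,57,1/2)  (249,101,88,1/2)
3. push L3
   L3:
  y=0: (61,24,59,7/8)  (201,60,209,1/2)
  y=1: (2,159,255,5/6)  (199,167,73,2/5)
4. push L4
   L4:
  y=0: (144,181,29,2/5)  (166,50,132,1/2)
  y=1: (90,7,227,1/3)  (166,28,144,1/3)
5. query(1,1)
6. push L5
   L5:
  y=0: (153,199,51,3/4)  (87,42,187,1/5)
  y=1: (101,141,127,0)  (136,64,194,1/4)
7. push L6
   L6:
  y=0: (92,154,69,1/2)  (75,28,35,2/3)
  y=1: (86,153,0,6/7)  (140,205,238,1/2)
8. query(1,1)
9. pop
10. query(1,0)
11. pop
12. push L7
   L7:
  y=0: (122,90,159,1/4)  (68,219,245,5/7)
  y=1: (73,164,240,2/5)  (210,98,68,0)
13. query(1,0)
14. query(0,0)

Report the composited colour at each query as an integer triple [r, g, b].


query (1,1) [L1,L2,L3,L4] — begin 0,0,0
+L1 (α=3/8) → [63/4, 585/8, 729/8]
+L2 (α=1/2) → [1059/8, 1393/16, 1433/16]
+L3 (α=2/5) → [6361/40, 9523/80, 1327/16]
+L4 (α=1/3) → [3227/20, 10643/120, 2479/24]
→ [161, 89, 103]

at x=1,y=1 over L1,L2,L3,L4,L5,L6:
L1 α=3/8: [63/4, 585/8, 729/8]
L2 α=1/2: [1059/8, 1393/16, 1433/16]
L3 α=2/5: [6361/40, 9523/80, 1327/16]
L4 α=1/3: [3227/20, 10643/120, 2479/24]
L5 α=1/4: [12401/80, 13203/160, 4031/32]
L6 α=1/2: [23601/160, 46003/320, 11647/64]
= [148, 144, 182]

(1,0) stack=L1,L2,L3,L4,L5; from [0,0,0]:
+L1 (α=5/6) → [265/2, 1195/6, 335/3]
+L2 (α=2/3) → [395/2, 1423/18, 473/9]
+L3 (α=1/2) → [797/4, 2503/36, 1177/9]
+L4 (α=1/2) → [1461/8, 4303/72, 2365/18]
+L5 (α=1/5) → [327/2, 5059/90, 6413/45]
→ [164, 56, 143]

at x=1,y=0 over L1,L2,L3,L4,L7:
L1 α=5/6: [265/2, 1195/6, 335/3]
L2 α=2/3: [395/2, 1423/18, 473/9]
L3 α=1/2: [797/4, 2503/36, 1177/9]
L4 α=1/2: [1461/8, 4303/72, 2365/18]
L7 α=5/7: [403/4, 43723/252, 13390/63]
rounded: [101, 174, 213]

query (0,0) [L1,L2,L3,L4,L7] — begin 0,0,0
after L1 α=4/7: [780/7, 500/7, 608/7]
after L2 α=1/4: [3551/28, 1345/14, 2839/28]
after L3 α=7/8: [15507/224, 3697/112, 14403/224]
after L4 α=2/5: [111033/1120, 10327/112, 56201/1120]
after L7 α=1/4: [469739/4480, 41061/448, 346683/4480]
→ [105, 92, 77]


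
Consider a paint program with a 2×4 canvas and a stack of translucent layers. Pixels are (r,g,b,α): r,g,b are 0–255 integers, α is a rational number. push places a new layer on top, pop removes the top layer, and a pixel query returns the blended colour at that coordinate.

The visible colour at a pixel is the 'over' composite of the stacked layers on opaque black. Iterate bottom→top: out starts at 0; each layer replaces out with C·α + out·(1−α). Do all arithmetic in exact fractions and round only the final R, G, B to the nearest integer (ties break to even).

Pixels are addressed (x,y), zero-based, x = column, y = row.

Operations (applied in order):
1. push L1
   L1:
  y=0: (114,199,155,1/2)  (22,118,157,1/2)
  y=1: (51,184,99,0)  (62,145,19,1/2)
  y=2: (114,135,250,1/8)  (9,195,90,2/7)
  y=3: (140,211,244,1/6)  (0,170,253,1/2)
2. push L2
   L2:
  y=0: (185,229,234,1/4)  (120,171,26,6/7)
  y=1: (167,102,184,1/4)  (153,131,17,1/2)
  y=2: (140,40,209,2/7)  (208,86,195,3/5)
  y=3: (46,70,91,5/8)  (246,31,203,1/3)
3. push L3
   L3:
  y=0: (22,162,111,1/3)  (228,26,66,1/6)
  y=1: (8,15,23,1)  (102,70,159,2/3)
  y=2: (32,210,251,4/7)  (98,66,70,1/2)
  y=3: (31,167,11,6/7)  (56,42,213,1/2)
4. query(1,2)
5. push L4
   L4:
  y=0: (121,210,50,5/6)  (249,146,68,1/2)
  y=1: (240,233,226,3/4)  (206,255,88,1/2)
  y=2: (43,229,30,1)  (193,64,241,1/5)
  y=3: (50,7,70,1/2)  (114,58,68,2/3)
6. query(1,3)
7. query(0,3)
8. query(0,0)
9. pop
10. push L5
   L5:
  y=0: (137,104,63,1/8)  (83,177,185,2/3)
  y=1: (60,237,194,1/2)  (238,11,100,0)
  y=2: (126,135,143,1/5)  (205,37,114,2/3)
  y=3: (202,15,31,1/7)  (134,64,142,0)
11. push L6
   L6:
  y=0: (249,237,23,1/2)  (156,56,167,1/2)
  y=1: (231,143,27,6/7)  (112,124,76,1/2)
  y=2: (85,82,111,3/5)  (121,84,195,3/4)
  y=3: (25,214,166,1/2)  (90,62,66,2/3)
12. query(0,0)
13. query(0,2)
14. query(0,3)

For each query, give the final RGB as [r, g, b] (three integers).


at x=1,y=2 over L1,L2,L3:
after L1 α=2/7: [18/7, 390/7, 180/7]
after L2 α=3/5: [4404/35, 2586/35, 891/7]
after L3 α=1/2: [3917/35, 2448/35, 1381/14]
= [112, 70, 99]

(1,3) stack=L1,L2,L3,L4; from [0,0,0]:
+L1 (α=1/2) → [0, 85, 253/2]
+L2 (α=1/3) → [82, 67, 152]
+L3 (α=1/2) → [69, 109/2, 365/2]
+L4 (α=2/3) → [99, 341/6, 637/6]
rounded: [99, 57, 106]

at x=0,y=3 over L1,L2,L3,L4:
after L1 α=1/6: [70/3, 211/6, 122/3]
after L2 α=5/8: [75/2, 911/16, 577/8]
after L3 α=6/7: [447/14, 16943/112, 1105/56]
after L4 α=1/2: [1147/28, 17727/224, 5025/112]
rounded: [41, 79, 45]

(0,0) stack=L1,L2,L3,L4; from [0,0,0]:
+L1 (α=1/2) → [57, 199/2, 155/2]
+L2 (α=1/4) → [89, 1055/8, 933/8]
+L3 (α=1/3) → [200/3, 1703/12, 459/4]
+L4 (α=5/6) → [2015/18, 14303/72, 1459/24]
rounded: [112, 199, 61]

at x=0,y=0 over L1,L2,L3,L5,L6:
L1 α=1/2: [57, 199/2, 155/2]
L2 α=1/4: [89, 1055/8, 933/8]
L3 α=1/3: [200/3, 1703/12, 459/4]
L5 α=1/8: [1811/24, 13169/96, 3465/32]
L6 α=1/2: [7787/48, 35921/192, 4201/64]
= [162, 187, 66]

query (0,2) [L1,L2,L3,L5,L6] — begin 0,0,0
+L1 (α=1/8) → [57/4, 135/8, 125/4]
+L2 (α=2/7) → [1405/28, 1315/56, 2297/28]
+L3 (α=4/7) → [7799/196, 50985/392, 35003/196]
+L5 (α=1/5) → [13973/245, 12843/98, 8402/49]
+L6 (α=3/5) → [90421/1225, 24897/245, 33121/245]
→ [74, 102, 135]

(0,3) stack=L1,L2,L3,L5,L6; from [0,0,0]:
after L1 α=1/6: [70/3, 211/6, 122/3]
after L2 α=5/8: [75/2, 911/16, 577/8]
after L3 α=6/7: [447/14, 16943/112, 1105/56]
after L5 α=1/7: [2755/49, 51669/392, 4183/196]
after L6 α=1/2: [1990/49, 135557/784, 36719/392]
rounded: [41, 173, 94]


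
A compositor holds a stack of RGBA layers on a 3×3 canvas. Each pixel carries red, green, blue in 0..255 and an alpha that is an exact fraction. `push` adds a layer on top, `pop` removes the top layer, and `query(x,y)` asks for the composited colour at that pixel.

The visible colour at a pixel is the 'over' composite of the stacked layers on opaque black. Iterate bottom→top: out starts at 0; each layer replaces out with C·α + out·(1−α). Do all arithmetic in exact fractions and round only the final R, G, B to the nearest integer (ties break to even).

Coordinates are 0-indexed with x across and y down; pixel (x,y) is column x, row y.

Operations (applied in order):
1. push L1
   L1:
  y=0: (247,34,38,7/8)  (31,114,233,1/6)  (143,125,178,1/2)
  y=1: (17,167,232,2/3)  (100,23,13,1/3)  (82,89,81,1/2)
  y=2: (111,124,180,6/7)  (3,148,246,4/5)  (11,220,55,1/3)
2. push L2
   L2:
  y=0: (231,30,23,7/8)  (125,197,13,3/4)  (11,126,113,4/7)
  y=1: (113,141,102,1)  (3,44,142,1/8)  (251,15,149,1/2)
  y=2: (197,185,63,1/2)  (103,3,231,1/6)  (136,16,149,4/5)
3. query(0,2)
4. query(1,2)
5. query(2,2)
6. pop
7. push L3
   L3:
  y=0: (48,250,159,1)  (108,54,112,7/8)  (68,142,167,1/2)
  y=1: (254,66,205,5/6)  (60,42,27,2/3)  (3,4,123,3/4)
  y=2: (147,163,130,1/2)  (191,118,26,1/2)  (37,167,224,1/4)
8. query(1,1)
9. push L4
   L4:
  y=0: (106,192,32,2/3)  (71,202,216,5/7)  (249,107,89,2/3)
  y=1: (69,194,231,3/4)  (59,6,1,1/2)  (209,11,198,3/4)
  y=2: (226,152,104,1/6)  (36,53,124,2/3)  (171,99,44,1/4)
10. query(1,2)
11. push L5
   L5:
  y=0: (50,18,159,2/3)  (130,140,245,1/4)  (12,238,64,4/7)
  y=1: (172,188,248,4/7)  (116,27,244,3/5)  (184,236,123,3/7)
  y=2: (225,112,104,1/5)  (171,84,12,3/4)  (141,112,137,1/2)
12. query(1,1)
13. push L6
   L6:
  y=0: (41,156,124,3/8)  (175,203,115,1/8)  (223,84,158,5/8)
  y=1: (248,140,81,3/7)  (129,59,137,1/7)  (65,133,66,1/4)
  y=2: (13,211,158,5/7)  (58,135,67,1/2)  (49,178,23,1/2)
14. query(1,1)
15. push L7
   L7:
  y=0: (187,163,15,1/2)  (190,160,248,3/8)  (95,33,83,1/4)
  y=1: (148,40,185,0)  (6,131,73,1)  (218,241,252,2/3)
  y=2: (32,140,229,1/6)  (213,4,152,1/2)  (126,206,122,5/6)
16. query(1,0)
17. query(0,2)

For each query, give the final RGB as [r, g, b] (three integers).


query (0,2) [L1,L2] — begin 0,0,0
L1 α=6/7: [666/7, 744/7, 1080/7]
L2 α=1/2: [2045/14, 2039/14, 1521/14]
rounded: [146, 146, 109]

query (1,2) [L1,L2] — begin 0,0,0
after L1 α=4/5: [12/5, 592/5, 984/5]
after L2 α=1/6: [115/6, 595/6, 405/2]
= [19, 99, 202]

at x=2,y=2 over L1,L2:
+L1 (α=1/3) → [11/3, 220/3, 55/3]
+L2 (α=4/5) → [1643/15, 412/15, 1843/15]
→ [110, 27, 123]

at x=1,y=1 over L1,L3:
L1 α=1/3: [100/3, 23/3, 13/3]
L3 α=2/3: [460/9, 275/9, 175/9]
= [51, 31, 19]

(1,2) stack=L1,L3,L4; from [0,0,0]:
+L1 (α=4/5) → [12/5, 592/5, 984/5]
+L3 (α=1/2) → [967/10, 591/5, 557/5]
+L4 (α=2/3) → [1687/30, 1121/15, 599/5]
rounded: [56, 75, 120]

(1,1) stack=L1,L3,L4,L5; from [0,0,0]:
+L1 (α=1/3) → [100/3, 23/3, 13/3]
+L3 (α=2/3) → [460/9, 275/9, 175/9]
+L4 (α=1/2) → [991/18, 329/18, 92/9]
+L5 (α=3/5) → [4123/45, 1058/45, 6772/45]
rounded: [92, 24, 150]

query (1,1) [L1,L3,L4,L5,L6] — begin 0,0,0
after L1 α=1/3: [100/3, 23/3, 13/3]
after L3 α=2/3: [460/9, 275/9, 175/9]
after L4 α=1/2: [991/18, 329/18, 92/9]
after L5 α=3/5: [4123/45, 1058/45, 6772/45]
after L6 α=1/7: [10181/105, 3001/105, 15599/105]
rounded: [97, 29, 149]

(1,0) stack=L1,L3,L4,L5,L6,L7; from [0,0,0]:
after L1 α=1/6: [31/6, 19, 233/6]
after L3 α=7/8: [4567/48, 397/8, 4937/48]
after L4 α=5/7: [13087/168, 4437/28, 30857/168]
after L5 α=1/4: [20367/224, 17231/112, 44577/224]
after L6 α=1/8: [25967/256, 20479/128, 48257/256]
after L7 α=3/8: [275755/2048, 163835/1024, 431749/2048]
rounded: [135, 160, 211]

(0,2) stack=L1,L3,L4,L5,L6,L7; from [0,0,0]:
+L1 (α=6/7) → [666/7, 744/7, 1080/7]
+L3 (α=1/2) → [1695/14, 1885/14, 995/7]
+L4 (α=1/6) → [11639/84, 3851/28, 1901/14]
+L5 (α=1/5) → [16364/105, 927/7, 906/7]
+L6 (α=5/7) → [39553/735, 9239/49, 7342/49]
+L7 (α=1/6) → [44257/882, 17685/98, 15977/98]
→ [50, 180, 163]


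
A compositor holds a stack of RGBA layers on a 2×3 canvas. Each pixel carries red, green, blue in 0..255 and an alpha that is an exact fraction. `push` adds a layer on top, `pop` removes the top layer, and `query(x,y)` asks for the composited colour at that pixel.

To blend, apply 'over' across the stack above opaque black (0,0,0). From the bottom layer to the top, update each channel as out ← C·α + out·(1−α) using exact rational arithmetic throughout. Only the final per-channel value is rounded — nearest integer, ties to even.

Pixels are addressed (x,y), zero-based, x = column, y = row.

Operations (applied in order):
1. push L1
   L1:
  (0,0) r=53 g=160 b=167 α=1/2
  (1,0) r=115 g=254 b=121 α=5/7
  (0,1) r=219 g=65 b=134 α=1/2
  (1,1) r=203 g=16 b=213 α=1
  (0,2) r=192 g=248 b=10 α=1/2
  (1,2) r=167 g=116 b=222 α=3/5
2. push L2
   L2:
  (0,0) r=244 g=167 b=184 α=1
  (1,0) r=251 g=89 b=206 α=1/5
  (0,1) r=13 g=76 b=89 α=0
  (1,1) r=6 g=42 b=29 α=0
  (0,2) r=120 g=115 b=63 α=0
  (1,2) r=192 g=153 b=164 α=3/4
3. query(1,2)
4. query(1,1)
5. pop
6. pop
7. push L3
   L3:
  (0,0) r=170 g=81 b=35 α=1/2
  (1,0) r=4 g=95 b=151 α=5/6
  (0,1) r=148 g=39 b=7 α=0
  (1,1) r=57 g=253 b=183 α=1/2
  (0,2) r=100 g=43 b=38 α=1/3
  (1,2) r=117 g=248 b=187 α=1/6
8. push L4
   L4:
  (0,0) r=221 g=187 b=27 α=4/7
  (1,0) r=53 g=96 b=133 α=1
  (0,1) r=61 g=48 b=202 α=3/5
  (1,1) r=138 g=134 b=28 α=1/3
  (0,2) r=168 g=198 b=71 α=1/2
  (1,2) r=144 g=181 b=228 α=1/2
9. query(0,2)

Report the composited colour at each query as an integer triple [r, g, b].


at x=1,y=2 over L1,L2:
after L1 α=3/5: [501/5, 348/5, 666/5]
after L2 α=3/4: [3381/20, 2643/20, 1563/10]
= [169, 132, 156]

query (1,1) [L1,L2] — begin 0,0,0
+L1 (α=1) → [203, 16, 213]
+L2 (α=0) → [203, 16, 213]
= [203, 16, 213]

(0,2) stack=L3,L4; from [0,0,0]:
after L3 α=1/3: [100/3, 43/3, 38/3]
after L4 α=1/2: [302/3, 637/6, 251/6]
rounded: [101, 106, 42]


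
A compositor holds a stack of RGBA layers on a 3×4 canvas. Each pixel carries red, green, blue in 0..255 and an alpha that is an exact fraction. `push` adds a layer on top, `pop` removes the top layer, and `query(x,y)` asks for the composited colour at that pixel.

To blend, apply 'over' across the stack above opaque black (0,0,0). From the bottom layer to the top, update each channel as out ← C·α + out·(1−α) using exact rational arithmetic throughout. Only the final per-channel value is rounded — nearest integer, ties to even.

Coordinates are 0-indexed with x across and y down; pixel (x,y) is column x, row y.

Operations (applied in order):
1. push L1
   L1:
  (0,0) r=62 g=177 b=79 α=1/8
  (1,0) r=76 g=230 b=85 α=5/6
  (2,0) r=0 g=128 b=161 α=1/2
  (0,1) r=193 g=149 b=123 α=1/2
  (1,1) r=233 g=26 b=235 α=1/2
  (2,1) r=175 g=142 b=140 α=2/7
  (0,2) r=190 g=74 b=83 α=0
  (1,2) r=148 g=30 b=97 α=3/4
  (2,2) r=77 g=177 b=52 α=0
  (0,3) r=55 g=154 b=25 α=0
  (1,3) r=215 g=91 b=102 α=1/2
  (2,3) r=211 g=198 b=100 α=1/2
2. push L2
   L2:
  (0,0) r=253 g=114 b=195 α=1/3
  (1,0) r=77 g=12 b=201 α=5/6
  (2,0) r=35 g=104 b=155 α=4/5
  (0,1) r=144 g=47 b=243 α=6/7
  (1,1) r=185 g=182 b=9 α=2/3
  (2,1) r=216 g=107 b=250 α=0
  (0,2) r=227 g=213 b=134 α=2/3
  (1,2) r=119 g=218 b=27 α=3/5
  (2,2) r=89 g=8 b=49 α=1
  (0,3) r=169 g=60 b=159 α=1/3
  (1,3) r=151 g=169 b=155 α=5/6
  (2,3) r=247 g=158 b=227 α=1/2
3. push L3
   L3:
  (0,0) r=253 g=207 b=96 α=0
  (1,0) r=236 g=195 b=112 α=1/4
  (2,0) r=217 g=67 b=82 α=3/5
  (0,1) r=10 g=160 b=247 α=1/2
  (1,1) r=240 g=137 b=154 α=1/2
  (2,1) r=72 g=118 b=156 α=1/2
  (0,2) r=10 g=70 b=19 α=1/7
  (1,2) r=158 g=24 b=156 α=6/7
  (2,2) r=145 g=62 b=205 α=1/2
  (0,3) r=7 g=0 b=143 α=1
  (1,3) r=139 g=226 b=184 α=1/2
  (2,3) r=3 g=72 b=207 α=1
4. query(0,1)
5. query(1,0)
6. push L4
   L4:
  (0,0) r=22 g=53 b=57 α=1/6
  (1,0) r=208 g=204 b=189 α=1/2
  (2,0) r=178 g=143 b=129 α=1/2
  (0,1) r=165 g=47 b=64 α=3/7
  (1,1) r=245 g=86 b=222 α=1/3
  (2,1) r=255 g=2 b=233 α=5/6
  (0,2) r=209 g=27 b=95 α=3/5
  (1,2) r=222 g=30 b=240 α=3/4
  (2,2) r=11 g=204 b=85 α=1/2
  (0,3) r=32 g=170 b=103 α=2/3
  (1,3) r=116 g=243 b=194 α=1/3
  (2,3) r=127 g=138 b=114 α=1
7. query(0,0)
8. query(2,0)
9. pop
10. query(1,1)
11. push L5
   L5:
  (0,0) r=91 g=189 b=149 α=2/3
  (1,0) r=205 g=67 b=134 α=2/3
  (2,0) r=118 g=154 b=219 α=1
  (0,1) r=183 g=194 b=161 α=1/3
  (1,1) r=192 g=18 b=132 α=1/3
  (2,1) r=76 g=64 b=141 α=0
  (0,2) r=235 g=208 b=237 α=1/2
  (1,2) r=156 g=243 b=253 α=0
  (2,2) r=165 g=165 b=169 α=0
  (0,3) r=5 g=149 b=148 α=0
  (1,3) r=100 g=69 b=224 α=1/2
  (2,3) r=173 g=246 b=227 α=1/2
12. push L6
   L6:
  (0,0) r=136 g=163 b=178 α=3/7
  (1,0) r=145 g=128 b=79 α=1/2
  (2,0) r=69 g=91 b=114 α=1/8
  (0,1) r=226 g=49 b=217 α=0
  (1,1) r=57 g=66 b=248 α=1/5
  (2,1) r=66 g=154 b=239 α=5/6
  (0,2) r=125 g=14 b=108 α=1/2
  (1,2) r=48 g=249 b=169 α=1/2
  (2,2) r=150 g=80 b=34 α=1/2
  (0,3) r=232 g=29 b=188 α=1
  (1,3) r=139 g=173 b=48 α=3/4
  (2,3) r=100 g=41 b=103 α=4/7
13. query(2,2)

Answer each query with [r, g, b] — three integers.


query (0,1) [L1,L2,L3] — begin 0,0,0
+L1 (α=1/2) → [193/2, 149/2, 123/2]
+L2 (α=6/7) → [1921/14, 713/14, 3039/14]
+L3 (α=1/2) → [2061/28, 2953/28, 6497/28]
= [74, 105, 232]

query (1,0) [L1,L2,L3] — begin 0,0,0
+L1 (α=5/6) → [190/3, 575/3, 425/6]
+L2 (α=5/6) → [1345/18, 755/18, 6455/36]
+L3 (α=1/4) → [2761/24, 1925/24, 7799/48]
→ [115, 80, 162]

(0,0) stack=L1,L2,L3,L4; from [0,0,0]:
after L1 α=1/8: [31/4, 177/8, 79/8]
after L2 α=1/3: [179/2, 211/4, 859/12]
after L3 α=0: [179/2, 211/4, 859/12]
after L4 α=1/6: [313/4, 1267/24, 4979/72]
rounded: [78, 53, 69]

at x=2,y=0 over L1,L2,L3,L4:
L1 α=1/2: [0, 64, 161/2]
L2 α=4/5: [28, 96, 1401/10]
L3 α=3/5: [707/5, 393/5, 2631/25]
L4 α=1/2: [1597/10, 554/5, 2928/25]
rounded: [160, 111, 117]

(1,1) stack=L1,L2,L3; from [0,0,0]:
after L1 α=1/2: [233/2, 13, 235/2]
after L2 α=2/3: [973/6, 377/3, 271/6]
after L3 α=1/2: [2413/12, 394/3, 1195/12]
rounded: [201, 131, 100]

(2,2) stack=L1,L2,L3,L5,L6; from [0,0,0]:
+L1 (α=0) → [0, 0, 0]
+L2 (α=1) → [89, 8, 49]
+L3 (α=1/2) → [117, 35, 127]
+L5 (α=0) → [117, 35, 127]
+L6 (α=1/2) → [267/2, 115/2, 161/2]
rounded: [134, 58, 80]


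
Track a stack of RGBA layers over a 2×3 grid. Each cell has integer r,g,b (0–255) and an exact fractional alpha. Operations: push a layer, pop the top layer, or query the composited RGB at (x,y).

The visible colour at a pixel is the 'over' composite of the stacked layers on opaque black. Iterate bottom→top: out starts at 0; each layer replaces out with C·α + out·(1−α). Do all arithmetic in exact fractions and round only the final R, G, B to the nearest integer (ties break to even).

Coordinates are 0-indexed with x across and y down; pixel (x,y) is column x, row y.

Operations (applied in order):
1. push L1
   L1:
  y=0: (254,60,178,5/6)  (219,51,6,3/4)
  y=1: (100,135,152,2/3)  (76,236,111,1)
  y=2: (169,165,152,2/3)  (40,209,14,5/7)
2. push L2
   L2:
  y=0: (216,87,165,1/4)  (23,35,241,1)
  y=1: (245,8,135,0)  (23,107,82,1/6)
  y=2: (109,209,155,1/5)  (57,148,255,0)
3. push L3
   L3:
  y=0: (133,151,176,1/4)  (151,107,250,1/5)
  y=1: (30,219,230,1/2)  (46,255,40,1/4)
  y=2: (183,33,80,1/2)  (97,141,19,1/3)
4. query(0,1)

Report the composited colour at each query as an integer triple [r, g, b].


(0,1) stack=L1,L2,L3; from [0,0,0]:
L1 α=2/3: [200/3, 90, 304/3]
L2 α=0: [200/3, 90, 304/3]
L3 α=1/2: [145/3, 309/2, 497/3]
→ [48, 154, 166]
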